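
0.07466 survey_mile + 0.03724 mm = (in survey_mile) 0.07466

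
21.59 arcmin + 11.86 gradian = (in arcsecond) 3.972e+04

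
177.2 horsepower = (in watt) 1.321e+05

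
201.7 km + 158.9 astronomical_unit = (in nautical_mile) 1.284e+10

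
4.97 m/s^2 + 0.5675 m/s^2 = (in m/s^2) 5.537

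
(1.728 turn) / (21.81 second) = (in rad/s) 0.4978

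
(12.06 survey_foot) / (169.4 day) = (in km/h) 9.041e-07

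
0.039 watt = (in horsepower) 5.23e-05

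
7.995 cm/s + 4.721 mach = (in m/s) 1608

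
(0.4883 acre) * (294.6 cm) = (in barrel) 3.662e+04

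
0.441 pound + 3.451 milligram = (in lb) 0.441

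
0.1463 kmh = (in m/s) 0.04064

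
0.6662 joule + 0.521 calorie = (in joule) 2.846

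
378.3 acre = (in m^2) 1.531e+06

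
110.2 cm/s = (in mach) 0.003236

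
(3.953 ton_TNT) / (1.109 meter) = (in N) 1.491e+10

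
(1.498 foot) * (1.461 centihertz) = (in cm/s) 0.6671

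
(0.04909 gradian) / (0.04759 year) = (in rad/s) 5.138e-10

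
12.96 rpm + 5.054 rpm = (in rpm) 18.01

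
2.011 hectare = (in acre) 4.969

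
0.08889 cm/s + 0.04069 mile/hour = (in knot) 0.03709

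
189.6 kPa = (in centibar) 189.6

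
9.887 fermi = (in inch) 3.893e-13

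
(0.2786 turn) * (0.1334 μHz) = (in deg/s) 1.338e-05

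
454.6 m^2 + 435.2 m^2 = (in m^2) 889.8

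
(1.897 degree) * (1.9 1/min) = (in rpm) 0.01001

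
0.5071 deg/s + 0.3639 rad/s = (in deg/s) 21.36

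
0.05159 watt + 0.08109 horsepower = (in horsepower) 0.08116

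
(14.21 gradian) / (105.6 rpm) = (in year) 6.401e-10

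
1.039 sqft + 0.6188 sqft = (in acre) 3.806e-05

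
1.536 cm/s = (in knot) 0.02986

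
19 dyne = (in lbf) 4.271e-05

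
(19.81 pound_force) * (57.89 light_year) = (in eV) 3.012e+38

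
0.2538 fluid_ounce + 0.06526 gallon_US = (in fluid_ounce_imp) 8.959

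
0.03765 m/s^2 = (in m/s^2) 0.03765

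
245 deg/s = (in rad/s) 4.276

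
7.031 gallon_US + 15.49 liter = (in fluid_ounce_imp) 1482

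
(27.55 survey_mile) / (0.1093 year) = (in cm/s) 1.286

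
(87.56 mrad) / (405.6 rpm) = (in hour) 5.726e-07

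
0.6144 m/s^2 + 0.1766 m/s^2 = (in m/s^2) 0.791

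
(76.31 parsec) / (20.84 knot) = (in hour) 6.101e+13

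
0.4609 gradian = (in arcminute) 24.89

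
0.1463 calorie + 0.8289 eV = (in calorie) 0.1463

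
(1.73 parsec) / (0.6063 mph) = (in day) 2.28e+12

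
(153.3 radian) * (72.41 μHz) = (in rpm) 0.106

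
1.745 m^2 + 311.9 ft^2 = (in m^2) 30.72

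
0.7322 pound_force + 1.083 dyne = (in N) 3.257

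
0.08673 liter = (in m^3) 8.673e-05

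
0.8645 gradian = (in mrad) 13.58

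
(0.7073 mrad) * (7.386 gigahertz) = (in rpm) 4.989e+07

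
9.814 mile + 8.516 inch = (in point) 4.477e+07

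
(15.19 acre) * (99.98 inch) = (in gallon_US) 4.124e+07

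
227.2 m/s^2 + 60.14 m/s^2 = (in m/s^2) 287.3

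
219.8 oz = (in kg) 6.231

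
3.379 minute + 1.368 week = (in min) 1.379e+04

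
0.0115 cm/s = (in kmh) 0.000414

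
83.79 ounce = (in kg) 2.375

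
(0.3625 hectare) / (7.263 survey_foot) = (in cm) 1.637e+05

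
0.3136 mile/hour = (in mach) 0.0004117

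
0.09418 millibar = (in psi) 0.001366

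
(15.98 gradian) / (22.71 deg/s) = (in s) 0.6333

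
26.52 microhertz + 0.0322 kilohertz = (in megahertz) 3.22e-05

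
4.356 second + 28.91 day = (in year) 0.07921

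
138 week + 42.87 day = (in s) 8.717e+07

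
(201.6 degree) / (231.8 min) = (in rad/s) 0.000253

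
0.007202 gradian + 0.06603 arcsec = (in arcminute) 0.39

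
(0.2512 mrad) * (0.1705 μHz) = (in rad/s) 4.283e-11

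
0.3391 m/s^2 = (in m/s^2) 0.3391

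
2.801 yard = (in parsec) 8.3e-17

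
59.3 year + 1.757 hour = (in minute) 3.117e+07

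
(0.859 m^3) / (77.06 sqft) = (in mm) 120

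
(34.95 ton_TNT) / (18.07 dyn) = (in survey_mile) 5.028e+11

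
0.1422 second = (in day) 1.646e-06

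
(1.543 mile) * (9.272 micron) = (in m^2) 0.02302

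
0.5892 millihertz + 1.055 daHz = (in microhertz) 1.055e+07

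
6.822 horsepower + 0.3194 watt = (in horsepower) 6.822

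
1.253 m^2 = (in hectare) 0.0001253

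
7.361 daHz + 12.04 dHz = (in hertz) 74.81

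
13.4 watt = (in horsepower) 0.01797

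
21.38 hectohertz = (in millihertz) 2.138e+06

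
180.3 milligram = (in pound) 0.0003975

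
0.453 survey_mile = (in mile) 0.453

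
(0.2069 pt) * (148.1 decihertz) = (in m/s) 0.001081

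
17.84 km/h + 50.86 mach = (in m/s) 1.732e+04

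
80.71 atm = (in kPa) 8178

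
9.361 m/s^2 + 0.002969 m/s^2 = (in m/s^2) 9.364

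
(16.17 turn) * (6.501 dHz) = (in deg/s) 3784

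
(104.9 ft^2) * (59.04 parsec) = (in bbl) 1.117e+20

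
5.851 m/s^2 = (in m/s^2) 5.851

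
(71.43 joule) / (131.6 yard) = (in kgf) 0.06053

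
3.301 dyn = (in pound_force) 7.421e-06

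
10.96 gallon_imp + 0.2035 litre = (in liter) 50.03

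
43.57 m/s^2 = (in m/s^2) 43.57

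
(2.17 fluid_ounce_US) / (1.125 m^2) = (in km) 5.704e-08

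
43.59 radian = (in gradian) 2775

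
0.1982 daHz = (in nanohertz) 1.982e+09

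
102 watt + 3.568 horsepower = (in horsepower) 3.705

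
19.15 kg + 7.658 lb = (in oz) 798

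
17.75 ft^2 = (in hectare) 0.0001649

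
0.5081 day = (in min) 731.7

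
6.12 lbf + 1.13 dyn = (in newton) 27.22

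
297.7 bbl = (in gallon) 1.25e+04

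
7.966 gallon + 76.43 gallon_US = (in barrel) 2.009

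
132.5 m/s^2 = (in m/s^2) 132.5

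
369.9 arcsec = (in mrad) 1.793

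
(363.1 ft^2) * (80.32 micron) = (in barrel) 0.01704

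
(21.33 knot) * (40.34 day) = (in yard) 4.183e+07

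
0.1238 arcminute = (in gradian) 0.002293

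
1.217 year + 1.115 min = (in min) 6.397e+05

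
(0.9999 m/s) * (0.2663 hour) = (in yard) 1048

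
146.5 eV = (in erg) 2.347e-10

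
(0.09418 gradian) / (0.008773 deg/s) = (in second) 9.662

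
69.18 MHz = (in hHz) 6.918e+05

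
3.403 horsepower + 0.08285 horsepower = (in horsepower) 3.486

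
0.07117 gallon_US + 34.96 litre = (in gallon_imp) 7.749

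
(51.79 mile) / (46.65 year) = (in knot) 0.0001101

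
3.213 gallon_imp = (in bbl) 0.09187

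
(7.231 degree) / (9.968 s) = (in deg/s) 0.7254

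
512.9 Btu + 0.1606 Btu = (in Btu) 513.1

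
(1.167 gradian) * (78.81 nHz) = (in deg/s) 8.277e-08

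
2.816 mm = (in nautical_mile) 1.521e-06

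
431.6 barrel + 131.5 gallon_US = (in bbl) 434.7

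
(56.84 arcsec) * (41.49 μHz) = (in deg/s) 6.551e-07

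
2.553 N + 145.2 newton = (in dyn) 1.478e+07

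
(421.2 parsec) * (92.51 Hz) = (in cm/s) 1.202e+23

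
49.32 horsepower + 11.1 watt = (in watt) 3.679e+04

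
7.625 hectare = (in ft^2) 8.207e+05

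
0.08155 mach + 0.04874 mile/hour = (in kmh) 100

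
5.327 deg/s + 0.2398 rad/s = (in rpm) 3.178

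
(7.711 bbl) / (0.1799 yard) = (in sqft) 80.22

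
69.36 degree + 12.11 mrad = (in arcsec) 2.522e+05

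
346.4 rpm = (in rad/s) 36.27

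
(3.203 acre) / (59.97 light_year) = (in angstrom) 0.0002285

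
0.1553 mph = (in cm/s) 6.943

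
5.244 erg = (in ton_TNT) 1.253e-16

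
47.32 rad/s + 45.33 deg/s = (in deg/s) 2757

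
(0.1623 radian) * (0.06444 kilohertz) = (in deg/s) 599.2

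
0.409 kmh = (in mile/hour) 0.2541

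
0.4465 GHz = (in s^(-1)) 4.465e+08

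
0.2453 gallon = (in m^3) 0.0009286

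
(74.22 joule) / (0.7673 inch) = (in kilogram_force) 388.3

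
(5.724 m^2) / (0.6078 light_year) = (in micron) 9.954e-10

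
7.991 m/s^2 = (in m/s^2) 7.991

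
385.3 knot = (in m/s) 198.2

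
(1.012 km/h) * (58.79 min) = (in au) 6.628e-09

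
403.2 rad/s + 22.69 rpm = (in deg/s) 2.324e+04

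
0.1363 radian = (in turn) 0.02169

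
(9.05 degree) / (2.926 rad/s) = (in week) 8.926e-08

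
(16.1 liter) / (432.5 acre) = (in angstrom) 91.99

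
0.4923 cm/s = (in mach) 1.446e-05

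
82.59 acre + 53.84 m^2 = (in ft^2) 3.598e+06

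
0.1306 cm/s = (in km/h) 0.004702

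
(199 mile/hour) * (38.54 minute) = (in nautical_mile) 111.1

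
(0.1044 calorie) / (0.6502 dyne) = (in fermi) 6.718e+19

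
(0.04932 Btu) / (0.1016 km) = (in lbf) 0.1151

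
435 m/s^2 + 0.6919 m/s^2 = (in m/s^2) 435.7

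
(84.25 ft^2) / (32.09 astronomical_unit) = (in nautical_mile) 8.804e-16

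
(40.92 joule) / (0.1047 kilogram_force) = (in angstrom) 3.985e+11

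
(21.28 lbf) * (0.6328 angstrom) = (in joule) 5.99e-09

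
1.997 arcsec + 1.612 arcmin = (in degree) 0.02742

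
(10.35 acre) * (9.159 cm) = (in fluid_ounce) 1.297e+08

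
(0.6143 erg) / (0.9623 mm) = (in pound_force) 1.435e-05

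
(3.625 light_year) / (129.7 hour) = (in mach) 2.157e+08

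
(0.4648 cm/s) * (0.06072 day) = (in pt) 6.912e+04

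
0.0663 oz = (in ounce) 0.0663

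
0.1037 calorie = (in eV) 2.708e+18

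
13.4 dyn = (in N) 0.000134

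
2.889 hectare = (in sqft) 3.11e+05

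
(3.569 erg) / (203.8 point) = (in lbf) 1.116e-06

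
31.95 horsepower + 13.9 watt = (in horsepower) 31.97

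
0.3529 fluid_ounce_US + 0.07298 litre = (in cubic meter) 8.342e-05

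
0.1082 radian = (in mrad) 108.2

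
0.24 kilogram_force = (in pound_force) 0.5291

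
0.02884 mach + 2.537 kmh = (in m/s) 10.52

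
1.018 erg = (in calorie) 2.433e-08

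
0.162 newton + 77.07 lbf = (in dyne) 3.43e+07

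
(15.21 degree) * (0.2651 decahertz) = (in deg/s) 40.32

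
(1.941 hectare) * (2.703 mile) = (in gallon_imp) 1.857e+10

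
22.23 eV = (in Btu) 3.376e-21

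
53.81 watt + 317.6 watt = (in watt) 371.4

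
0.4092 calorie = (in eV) 1.069e+19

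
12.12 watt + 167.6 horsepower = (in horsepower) 167.6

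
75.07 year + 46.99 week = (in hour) 6.655e+05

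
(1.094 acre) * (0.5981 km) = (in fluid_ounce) 8.954e+10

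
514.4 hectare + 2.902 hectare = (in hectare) 517.3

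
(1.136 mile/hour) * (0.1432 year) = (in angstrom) 2.293e+16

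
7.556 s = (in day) 8.745e-05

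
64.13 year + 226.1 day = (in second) 2.042e+09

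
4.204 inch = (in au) 7.138e-13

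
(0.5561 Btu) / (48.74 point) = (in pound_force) 7671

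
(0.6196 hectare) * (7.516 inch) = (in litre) 1.183e+06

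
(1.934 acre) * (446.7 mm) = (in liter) 3.496e+06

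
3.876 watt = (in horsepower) 0.005198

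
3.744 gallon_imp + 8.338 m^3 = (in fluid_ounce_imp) 2.941e+05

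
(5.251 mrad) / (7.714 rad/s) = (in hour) 1.891e-07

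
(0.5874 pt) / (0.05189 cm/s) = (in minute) 0.006656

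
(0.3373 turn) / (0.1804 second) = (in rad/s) 11.75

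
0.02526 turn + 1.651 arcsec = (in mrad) 158.7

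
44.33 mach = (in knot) 2.934e+04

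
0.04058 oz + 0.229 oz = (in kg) 0.007642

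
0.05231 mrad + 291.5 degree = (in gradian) 323.9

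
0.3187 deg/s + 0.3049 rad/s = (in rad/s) 0.3105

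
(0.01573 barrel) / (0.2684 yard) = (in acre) 2.518e-06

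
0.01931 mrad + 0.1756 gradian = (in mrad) 2.778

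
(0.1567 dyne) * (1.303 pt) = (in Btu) 6.827e-13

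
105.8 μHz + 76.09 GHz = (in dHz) 7.609e+11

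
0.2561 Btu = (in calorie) 64.58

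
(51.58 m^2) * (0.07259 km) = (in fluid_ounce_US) 1.266e+08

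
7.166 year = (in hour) 6.277e+04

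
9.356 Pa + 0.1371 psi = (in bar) 0.009546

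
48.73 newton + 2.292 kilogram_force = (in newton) 71.21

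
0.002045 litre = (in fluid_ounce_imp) 0.07197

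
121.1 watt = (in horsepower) 0.1624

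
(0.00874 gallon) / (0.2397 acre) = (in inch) 1.343e-06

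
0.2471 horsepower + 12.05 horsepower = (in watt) 9170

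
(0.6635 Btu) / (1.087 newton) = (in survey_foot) 2113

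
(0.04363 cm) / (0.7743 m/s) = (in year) 1.787e-11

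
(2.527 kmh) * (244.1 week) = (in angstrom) 1.036e+18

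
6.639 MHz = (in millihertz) 6.639e+09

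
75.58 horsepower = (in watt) 5.636e+04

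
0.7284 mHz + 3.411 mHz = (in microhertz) 4139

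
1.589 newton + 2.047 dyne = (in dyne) 1.589e+05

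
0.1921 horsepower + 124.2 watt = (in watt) 267.4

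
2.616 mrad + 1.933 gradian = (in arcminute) 113.4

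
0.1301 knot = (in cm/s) 6.693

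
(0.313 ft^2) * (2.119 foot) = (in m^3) 0.01878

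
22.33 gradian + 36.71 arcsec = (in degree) 20.11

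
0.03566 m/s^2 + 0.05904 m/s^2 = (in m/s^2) 0.0947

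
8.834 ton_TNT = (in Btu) 3.503e+07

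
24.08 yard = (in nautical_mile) 0.01189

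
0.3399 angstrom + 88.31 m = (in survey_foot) 289.7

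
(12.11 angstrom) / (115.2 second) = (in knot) 2.043e-11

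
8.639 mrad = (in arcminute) 29.7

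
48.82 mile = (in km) 78.57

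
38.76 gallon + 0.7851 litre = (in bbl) 0.9278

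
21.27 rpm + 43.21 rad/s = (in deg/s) 2603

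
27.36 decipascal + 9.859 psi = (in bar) 0.6798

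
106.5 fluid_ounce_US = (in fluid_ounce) 106.5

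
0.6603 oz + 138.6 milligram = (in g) 18.86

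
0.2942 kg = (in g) 294.2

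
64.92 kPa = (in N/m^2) 6.492e+04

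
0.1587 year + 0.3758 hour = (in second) 5.006e+06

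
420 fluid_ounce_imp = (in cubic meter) 0.01193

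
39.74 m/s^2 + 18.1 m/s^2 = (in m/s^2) 57.84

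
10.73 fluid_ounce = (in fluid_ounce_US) 10.73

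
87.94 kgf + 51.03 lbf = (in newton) 1089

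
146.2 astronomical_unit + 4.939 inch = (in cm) 2.187e+15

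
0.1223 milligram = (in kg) 1.223e-07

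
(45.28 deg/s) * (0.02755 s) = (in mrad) 21.77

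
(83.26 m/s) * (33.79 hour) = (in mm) 1.013e+10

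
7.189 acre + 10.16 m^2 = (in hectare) 2.91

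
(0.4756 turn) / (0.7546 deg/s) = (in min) 3.782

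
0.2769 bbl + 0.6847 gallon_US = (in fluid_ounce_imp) 1641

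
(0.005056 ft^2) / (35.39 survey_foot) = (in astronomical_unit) 2.911e-16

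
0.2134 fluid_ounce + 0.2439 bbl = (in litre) 38.78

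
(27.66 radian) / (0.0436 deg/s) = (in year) 0.001153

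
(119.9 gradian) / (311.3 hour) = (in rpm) 1.605e-05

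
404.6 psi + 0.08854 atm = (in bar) 27.99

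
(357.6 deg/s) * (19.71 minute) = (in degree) 4.229e+05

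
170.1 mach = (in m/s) 5.792e+04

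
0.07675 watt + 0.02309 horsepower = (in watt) 17.29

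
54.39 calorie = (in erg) 2.276e+09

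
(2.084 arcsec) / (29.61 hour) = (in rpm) 9.051e-10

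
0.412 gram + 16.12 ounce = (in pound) 1.008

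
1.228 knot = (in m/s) 0.6317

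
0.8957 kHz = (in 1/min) 5.374e+04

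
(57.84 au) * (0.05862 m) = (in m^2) 5.072e+11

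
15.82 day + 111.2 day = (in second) 1.097e+07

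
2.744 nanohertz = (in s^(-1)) 2.744e-09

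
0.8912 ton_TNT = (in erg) 3.729e+16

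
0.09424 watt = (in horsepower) 0.0001264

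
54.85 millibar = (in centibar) 5.485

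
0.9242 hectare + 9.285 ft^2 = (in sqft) 9.949e+04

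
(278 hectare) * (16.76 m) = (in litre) 4.659e+10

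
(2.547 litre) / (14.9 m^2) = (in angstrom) 1.709e+06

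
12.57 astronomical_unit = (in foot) 6.169e+12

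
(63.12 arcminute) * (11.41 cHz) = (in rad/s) 0.002095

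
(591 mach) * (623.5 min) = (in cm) 7.528e+11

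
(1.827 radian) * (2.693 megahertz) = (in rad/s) 4.92e+06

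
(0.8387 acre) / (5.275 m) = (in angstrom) 6.434e+12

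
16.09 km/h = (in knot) 8.688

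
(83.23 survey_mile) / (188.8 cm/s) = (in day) 0.8211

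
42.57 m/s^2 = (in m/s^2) 42.57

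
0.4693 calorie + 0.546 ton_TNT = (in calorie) 5.46e+08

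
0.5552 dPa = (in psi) 8.052e-06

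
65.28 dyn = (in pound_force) 0.0001468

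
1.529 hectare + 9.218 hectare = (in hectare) 10.75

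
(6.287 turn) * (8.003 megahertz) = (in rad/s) 3.161e+08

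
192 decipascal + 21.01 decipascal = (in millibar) 0.213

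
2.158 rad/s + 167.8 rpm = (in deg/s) 1130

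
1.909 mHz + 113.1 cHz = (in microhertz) 1.133e+06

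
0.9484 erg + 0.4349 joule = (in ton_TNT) 1.039e-10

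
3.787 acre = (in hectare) 1.533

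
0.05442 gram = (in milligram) 54.42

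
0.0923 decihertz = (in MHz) 9.23e-09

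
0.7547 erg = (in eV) 4.71e+11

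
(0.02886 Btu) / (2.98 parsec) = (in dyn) 3.311e-11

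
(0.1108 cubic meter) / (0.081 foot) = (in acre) 0.001109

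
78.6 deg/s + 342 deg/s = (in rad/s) 7.341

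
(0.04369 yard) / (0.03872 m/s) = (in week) 1.706e-06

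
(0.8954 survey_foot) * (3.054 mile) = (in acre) 0.3315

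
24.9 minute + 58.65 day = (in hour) 1408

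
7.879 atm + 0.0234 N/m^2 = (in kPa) 798.3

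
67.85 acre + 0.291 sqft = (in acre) 67.85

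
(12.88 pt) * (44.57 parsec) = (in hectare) 6.249e+11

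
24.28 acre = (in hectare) 9.826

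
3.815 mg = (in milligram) 3.815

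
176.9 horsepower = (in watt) 1.319e+05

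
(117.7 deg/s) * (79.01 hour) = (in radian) 5.843e+05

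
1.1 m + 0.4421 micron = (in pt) 3118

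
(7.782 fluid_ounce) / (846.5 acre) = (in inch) 2.645e-09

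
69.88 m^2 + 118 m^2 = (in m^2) 187.9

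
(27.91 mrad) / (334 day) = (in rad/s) 9.672e-10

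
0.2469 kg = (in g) 246.9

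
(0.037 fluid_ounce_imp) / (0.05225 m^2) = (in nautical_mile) 1.086e-08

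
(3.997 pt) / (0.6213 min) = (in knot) 7.353e-05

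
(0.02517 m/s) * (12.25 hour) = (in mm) 1.11e+06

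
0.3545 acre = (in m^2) 1435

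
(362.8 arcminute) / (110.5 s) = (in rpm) 0.00912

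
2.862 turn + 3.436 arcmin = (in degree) 1030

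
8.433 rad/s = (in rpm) 80.53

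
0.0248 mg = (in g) 2.48e-05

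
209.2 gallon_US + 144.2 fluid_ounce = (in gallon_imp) 175.1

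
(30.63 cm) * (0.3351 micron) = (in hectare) 1.026e-11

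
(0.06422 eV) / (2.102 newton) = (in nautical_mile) 2.643e-24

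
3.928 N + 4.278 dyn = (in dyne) 3.928e+05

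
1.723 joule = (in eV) 1.075e+19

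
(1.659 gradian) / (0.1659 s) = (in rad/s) 0.1571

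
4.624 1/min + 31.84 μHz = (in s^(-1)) 0.0771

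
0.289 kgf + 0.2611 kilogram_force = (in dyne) 5.395e+05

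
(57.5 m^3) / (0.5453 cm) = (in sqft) 1.135e+05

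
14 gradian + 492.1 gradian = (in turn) 1.265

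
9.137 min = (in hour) 0.1523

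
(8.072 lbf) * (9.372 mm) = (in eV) 2.1e+18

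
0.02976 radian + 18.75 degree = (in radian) 0.357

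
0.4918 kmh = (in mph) 0.3056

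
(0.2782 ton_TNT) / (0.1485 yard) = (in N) 8.572e+09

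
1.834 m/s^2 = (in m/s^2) 1.834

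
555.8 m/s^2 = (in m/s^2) 555.8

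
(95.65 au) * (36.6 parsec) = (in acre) 3.993e+27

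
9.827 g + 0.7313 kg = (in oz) 26.14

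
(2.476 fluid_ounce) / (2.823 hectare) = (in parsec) 8.406e-26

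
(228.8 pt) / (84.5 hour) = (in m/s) 2.653e-07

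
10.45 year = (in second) 3.296e+08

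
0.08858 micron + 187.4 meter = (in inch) 7378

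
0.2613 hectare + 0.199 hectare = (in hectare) 0.4603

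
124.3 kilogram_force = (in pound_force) 274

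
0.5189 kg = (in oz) 18.3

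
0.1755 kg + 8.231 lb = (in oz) 137.9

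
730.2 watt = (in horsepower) 0.9792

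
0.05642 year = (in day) 20.59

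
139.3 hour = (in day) 5.804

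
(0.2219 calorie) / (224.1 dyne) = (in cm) 4.143e+04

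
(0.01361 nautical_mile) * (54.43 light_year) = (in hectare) 1.298e+15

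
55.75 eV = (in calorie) 2.135e-18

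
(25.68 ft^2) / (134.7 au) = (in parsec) 3.837e-30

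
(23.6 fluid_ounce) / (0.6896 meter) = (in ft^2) 0.01089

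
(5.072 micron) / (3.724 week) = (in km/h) 8.107e-12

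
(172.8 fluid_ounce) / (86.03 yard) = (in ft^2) 0.0006992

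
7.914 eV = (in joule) 1.268e-18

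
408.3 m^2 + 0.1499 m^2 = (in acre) 0.1009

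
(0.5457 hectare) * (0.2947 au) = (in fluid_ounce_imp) 8.467e+18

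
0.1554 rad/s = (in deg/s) 8.904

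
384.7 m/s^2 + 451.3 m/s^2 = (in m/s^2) 836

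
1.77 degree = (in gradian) 1.967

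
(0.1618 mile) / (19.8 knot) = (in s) 25.56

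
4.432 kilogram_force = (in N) 43.46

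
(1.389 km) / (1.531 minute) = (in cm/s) 1512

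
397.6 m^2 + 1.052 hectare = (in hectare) 1.092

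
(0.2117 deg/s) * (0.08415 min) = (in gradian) 1.188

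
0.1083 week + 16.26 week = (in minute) 1.65e+05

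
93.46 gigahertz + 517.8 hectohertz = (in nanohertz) 9.346e+19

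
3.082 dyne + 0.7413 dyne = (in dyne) 3.823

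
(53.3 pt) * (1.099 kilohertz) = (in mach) 0.06069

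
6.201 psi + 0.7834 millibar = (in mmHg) 321.3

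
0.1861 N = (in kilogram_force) 0.01898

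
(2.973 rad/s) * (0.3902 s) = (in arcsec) 2.393e+05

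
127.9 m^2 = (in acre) 0.0316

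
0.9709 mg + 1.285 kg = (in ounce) 45.33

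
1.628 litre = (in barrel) 0.01024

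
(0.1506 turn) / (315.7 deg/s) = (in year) 5.446e-09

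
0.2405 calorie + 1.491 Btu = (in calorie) 376.2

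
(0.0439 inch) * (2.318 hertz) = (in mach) 7.591e-06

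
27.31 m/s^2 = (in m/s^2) 27.31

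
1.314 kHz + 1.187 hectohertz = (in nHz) 1.433e+12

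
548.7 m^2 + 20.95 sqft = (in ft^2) 5927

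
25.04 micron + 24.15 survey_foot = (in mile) 0.004574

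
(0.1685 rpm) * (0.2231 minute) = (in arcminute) 812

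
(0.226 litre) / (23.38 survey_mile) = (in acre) 1.484e-12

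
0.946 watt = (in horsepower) 0.001269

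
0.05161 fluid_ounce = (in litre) 0.001526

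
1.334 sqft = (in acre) 3.062e-05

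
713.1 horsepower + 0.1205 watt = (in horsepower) 713.1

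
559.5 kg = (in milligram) 5.595e+08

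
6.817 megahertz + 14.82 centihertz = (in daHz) 6.817e+05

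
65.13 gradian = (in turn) 0.1628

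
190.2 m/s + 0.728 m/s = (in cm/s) 1.909e+04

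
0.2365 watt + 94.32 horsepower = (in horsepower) 94.32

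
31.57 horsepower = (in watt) 2.354e+04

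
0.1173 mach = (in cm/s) 3994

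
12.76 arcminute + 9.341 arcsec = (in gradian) 0.2392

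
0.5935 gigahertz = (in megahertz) 593.5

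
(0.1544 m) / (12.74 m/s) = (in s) 0.01212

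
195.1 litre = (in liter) 195.1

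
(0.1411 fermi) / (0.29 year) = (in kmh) 5.554e-23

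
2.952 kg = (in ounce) 104.1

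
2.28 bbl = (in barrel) 2.28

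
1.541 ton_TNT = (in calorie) 1.541e+09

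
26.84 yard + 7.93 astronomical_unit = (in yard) 1.297e+12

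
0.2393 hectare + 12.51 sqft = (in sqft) 2.577e+04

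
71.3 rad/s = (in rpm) 680.9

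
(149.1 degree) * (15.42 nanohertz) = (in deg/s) 2.299e-06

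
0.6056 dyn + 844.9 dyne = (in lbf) 0.001901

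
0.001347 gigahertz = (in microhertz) 1.347e+12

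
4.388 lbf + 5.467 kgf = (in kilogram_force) 7.457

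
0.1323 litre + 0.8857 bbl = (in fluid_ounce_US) 4766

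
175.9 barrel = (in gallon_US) 7388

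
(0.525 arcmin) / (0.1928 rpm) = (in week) 1.251e-08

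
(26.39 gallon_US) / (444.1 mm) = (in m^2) 0.2249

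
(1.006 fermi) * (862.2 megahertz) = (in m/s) 8.674e-07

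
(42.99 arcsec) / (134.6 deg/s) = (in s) 8.872e-05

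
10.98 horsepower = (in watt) 8188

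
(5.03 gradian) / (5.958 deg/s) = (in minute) 0.01266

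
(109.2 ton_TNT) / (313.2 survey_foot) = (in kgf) 4.88e+08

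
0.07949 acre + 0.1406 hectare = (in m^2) 1728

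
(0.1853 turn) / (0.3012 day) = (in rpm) 0.0004272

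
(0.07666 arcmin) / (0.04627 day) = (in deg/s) 3.196e-07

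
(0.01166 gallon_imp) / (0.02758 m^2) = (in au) 1.285e-14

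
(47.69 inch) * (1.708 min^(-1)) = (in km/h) 0.1241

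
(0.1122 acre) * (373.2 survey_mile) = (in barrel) 1.715e+09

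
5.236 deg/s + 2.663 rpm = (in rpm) 3.536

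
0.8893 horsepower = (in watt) 663.2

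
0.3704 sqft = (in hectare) 3.441e-06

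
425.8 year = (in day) 1.554e+05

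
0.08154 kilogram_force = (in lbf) 0.1798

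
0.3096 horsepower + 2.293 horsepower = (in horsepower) 2.603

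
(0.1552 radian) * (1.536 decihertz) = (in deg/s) 1.366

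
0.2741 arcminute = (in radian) 7.973e-05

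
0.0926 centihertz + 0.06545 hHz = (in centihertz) 654.6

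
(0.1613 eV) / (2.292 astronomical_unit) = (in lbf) 1.694e-32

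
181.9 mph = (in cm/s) 8132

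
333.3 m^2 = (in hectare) 0.03333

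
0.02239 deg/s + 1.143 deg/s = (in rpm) 0.1942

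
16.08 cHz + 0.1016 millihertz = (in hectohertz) 0.001609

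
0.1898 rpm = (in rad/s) 0.01988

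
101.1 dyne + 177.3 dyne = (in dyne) 278.4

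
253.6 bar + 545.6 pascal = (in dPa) 2.536e+08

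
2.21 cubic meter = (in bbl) 13.9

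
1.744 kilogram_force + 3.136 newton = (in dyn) 2.024e+06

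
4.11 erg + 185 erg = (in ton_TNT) 4.52e-15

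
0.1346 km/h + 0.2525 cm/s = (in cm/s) 3.991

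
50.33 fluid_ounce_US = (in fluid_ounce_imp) 52.39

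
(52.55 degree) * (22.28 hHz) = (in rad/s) 2043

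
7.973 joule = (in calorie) 1.906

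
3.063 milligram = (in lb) 6.753e-06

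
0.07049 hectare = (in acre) 0.1742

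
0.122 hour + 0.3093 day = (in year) 0.0008613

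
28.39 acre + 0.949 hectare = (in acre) 30.74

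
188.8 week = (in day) 1322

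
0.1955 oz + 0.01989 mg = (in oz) 0.1955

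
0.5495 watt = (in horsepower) 0.0007369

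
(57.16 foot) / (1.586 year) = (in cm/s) 3.483e-05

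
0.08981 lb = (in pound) 0.08981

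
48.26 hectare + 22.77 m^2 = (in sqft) 5.195e+06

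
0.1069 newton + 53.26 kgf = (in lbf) 117.4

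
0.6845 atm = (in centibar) 69.36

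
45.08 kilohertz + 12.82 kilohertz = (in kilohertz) 57.9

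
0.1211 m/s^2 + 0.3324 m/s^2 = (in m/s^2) 0.4535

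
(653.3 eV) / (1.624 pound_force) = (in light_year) 1.532e-33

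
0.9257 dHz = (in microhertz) 9.257e+04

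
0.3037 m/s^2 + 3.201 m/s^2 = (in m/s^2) 3.505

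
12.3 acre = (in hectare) 4.978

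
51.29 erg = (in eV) 3.201e+13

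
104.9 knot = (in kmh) 194.3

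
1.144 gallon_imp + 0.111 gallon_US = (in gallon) 1.485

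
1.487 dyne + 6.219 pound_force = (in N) 27.66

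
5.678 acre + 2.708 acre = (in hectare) 3.394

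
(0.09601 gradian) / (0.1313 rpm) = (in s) 0.1097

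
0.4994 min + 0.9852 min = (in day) 0.001031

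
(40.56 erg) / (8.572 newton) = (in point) 0.001341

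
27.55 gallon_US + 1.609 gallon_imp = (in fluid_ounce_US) 3774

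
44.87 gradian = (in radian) 0.7048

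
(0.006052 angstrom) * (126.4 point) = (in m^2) 2.699e-14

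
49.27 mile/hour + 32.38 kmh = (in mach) 0.0911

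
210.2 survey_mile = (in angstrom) 3.383e+15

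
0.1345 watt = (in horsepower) 0.0001804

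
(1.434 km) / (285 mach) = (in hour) 4.105e-06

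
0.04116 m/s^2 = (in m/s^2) 0.04116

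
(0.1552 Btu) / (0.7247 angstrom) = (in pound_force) 5.08e+11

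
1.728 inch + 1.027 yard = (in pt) 2786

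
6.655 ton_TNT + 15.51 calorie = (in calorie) 6.655e+09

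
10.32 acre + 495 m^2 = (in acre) 10.44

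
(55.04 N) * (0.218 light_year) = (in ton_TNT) 2.713e+07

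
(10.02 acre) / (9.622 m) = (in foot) 1.383e+04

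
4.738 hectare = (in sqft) 5.1e+05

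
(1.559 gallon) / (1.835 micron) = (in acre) 0.7947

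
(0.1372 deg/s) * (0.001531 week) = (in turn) 0.3529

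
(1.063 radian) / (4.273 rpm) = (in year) 7.533e-08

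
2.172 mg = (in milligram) 2.172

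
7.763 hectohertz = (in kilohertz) 0.7763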